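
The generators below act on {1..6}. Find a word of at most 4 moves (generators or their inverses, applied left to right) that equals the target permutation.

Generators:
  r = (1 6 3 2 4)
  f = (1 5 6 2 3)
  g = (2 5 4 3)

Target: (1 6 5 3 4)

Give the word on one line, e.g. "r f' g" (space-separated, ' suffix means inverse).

  after r: (1 6 3 2 4)
  after g: (1 6 2 3 5 4)
  after g: (1 6 5 3 4)

r g g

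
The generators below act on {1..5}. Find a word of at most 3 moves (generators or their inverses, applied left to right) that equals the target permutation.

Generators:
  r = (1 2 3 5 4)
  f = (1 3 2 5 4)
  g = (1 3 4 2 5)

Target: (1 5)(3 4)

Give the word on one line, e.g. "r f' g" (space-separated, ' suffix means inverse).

  after g': (1 5 2 4 3)
  after g': (1 2 3 5 4)
  after f: (1 5)(3 4)

g' g' f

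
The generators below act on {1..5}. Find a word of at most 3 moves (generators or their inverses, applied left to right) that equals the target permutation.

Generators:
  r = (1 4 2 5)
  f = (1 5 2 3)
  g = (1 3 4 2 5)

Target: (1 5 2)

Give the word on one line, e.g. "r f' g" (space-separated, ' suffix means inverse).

  after f: (1 5 2 3)
  after r: (2 3 4)
  after g': (1 5 2)

f r g'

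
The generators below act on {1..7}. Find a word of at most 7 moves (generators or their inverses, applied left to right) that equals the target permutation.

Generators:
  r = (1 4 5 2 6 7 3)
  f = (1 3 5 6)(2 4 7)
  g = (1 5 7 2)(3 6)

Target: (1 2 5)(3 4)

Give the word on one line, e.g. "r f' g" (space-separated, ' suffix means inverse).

  after f: (1 3 5 6)(2 4 7)
  after r': (1 7 5 2)(3 4 6)
  after g': (1 5 7)(3 4)
  after g': (2 7)(3 4 6)
  after g': (1 2 5)(3 4)

f r' g' g' g'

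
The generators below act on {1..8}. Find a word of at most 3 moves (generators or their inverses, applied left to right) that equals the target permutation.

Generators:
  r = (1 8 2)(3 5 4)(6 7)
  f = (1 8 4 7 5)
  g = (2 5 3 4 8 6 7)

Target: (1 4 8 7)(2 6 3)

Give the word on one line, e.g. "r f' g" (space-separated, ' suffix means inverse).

  after g: (2 5 3 4 8 6 7)
  after f': (1 5 3 8 6 4)(2 7)
  after r: (1 4 8 7)(2 6 3)

g f' r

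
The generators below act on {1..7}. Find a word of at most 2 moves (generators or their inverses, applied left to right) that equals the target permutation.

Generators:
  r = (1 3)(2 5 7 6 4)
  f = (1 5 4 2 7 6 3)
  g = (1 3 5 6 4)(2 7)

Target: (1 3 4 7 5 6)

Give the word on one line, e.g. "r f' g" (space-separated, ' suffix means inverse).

  after f: (1 5 4 2 7 6 3)
  after g': (1 3 4 7 5 6)

f g'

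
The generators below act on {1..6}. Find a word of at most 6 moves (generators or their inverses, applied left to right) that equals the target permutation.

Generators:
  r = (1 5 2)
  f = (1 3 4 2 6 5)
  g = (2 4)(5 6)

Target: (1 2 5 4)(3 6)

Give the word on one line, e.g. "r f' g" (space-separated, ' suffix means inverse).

r' f' g' f' g

  after r': (1 2 5)
  after f': (1 4 3)(2 6)
  after g': (1 2 5 6 4 3)
  after f': (1 4)(2 6 3 5)
  after g: (1 2 5 4)(3 6)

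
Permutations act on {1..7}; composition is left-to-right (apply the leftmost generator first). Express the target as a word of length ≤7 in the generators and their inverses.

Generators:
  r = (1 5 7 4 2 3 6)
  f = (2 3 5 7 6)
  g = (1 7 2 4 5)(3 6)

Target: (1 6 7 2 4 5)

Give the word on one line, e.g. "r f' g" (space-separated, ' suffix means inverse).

  after g': (1 5 4 2 7)(3 6)
  after g': (1 4 7 5 2)
  after g': (1 2 5 7 4)(3 6)
  after f: (1 3 2 7 4)(5 6)
  after r: (1 6 7 2 4 5)

g' g' g' f r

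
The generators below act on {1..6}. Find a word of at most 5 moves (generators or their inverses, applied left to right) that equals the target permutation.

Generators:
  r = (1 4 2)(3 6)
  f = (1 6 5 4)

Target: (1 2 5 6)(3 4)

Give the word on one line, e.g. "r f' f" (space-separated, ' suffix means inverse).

  after f': (1 4 5 6)
  after r': (2 4 5 3 6)
  after f': (1 4 6 2 5 3)
  after r: (1 2 5 6)(3 4)

f' r' f' r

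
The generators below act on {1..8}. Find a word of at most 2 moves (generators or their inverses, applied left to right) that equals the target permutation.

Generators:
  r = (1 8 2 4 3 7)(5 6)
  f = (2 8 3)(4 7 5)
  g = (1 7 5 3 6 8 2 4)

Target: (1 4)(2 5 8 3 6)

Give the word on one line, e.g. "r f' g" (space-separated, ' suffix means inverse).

g f'

  after g: (1 7 5 3 6 8 2 4)
  after f': (1 4)(2 5 8 3 6)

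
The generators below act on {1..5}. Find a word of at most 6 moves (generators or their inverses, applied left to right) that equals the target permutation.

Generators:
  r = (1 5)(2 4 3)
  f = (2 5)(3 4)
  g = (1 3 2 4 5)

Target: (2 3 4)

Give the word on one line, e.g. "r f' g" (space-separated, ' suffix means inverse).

  after r: (1 5)(2 4 3)
  after f: (1 2 3 5)
  after f: (1 5)(2 4 3)
  after r: (2 3 4)

r f f r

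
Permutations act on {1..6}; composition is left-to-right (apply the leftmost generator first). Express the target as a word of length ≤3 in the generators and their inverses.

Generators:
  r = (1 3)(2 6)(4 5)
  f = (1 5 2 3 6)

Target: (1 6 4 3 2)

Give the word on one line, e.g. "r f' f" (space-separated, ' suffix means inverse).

r' f' r

  after r': (1 3)(2 6)(4 5)
  after f': (1 2 3 6 5 4)
  after r: (1 6 4 3 2)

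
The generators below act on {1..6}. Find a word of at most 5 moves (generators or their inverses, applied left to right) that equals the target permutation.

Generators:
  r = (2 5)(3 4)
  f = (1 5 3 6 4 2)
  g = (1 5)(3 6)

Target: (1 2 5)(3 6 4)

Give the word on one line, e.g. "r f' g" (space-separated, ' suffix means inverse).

  after r': (2 5)(3 4)
  after g': (1 5 2)(3 4 6)
  after r': (1 2)(4 6)
  after g': (1 2 5)(3 6 4)

r' g' r' g'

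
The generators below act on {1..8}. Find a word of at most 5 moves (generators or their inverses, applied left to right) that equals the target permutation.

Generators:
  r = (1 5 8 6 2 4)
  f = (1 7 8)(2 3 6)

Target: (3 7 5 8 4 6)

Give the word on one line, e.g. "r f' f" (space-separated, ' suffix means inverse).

  after f: (1 7 8)(2 3 6)
  after r': (1 7 5)(2 3 8 4)
  after f': (3 7 5 8 4 6)

f r' f'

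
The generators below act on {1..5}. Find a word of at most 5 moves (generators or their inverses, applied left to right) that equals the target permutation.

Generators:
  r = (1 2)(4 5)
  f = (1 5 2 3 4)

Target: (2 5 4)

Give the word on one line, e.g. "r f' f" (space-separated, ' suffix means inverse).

r' f r' f f

  after r': (1 2)(4 5)
  after f: (1 3 4 2 5)
  after r': (1 3 5 2 4)
  after f: (1 4 5 3 2)
  after f: (2 5 4)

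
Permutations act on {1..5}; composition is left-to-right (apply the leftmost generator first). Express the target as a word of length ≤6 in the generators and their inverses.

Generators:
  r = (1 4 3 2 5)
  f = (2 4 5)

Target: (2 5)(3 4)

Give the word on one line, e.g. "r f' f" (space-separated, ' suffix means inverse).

r' r' f f r

  after r': (1 5 2 3 4)
  after r': (1 2 4 5 3)
  after f: (1 4 2 5 3)
  after f: (1 5 3)
  after r: (2 5)(3 4)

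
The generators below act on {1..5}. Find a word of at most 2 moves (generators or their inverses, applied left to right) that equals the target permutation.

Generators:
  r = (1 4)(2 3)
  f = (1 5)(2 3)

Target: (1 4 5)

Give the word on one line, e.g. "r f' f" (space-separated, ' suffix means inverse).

  after r: (1 4)(2 3)
  after f': (1 4 5)

r f'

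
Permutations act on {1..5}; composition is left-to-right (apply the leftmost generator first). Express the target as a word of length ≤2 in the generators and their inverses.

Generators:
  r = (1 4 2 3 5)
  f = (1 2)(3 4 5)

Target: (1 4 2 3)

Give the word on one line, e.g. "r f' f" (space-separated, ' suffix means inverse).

r' f'

  after r': (1 5 3 2 4)
  after f': (1 4 2 3)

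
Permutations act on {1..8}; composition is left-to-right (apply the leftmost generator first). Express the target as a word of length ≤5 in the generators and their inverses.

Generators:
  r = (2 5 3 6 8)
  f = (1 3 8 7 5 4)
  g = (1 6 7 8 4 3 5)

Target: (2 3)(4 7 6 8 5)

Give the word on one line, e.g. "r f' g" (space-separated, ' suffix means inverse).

  after g: (1 6 7 8 4 3 5)
  after r': (1 3 2 8 4 5)(6 7)
  after f': (2 3)(4 7 6 8 5)

g r' f'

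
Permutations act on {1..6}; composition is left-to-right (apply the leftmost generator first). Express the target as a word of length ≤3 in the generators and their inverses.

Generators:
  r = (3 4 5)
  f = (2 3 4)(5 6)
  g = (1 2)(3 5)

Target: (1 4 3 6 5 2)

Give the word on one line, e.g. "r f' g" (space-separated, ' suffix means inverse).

g' f'

  after g': (1 2)(3 5)
  after f': (1 4 3 6 5 2)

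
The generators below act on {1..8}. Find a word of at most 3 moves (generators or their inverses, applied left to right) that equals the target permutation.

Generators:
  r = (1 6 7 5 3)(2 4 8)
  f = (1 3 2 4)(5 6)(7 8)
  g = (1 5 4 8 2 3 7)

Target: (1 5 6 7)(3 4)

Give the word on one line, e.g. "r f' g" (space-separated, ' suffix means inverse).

g' r

  after g': (1 7 3 2 8 4 5)
  after r: (1 5 6 7)(3 4)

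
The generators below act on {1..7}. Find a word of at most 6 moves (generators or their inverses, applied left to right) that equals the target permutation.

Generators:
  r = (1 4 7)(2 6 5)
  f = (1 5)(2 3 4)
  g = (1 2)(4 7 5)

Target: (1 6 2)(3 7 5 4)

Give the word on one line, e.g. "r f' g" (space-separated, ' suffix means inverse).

f' r' g g

  after f': (1 5)(2 4 3)
  after r': (1 6 2)(3 5 7 4)
  after g: (1 6)(3 4)
  after g: (1 6 2)(3 7 5 4)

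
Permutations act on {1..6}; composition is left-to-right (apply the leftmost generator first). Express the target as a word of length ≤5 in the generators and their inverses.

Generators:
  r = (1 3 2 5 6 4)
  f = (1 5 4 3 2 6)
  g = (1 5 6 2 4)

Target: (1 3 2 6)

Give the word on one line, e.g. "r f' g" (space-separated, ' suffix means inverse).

  after f': (1 6 2 3 4 5)
  after f': (1 2 4)(3 5 6)
  after r': (1 3 2 6)

f' f' r'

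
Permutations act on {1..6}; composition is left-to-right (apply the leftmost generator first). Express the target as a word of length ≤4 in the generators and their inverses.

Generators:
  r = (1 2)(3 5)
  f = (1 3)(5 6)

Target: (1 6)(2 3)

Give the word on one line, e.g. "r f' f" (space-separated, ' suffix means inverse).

  after f: (1 3)(5 6)
  after r': (1 5 6 3 2)
  after f: (1 6)(2 3)

f r' f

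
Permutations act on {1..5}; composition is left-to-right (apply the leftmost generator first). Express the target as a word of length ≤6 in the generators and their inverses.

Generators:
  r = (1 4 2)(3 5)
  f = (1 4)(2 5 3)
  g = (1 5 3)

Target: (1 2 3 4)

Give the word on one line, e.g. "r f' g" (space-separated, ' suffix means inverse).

r' f' g r'

  after r': (1 2 4)(3 5)
  after f': (1 3 2)
  after g: (2 5 3)
  after r': (1 2 3 4)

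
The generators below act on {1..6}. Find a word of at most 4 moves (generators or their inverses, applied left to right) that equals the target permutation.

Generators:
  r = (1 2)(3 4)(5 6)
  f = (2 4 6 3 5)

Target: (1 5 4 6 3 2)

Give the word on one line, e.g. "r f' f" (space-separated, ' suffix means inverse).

  after r': (1 2)(3 4)(5 6)
  after f': (1 5 4 6 3 2)

r' f'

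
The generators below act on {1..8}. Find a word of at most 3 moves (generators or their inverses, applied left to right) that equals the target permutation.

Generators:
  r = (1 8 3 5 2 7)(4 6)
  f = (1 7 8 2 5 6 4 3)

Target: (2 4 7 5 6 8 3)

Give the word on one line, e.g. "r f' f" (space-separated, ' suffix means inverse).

  after f: (1 7 8 2 5 6 4 3)
  after f: (1 8 5 4)(2 6 3 7)
  after r': (2 4 7 5 6 8 3)

f f r'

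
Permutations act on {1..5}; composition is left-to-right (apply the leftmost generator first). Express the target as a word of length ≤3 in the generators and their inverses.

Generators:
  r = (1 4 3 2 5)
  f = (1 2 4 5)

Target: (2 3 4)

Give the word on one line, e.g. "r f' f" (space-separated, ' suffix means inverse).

f r f

  after f: (1 2 4 5)
  after r: (1 5 4)(2 3)
  after f: (2 3 4)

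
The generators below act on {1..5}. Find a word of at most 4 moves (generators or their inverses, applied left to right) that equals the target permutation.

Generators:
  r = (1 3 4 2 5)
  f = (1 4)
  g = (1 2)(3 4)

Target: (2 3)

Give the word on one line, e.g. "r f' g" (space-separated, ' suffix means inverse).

  after g: (1 2)(3 4)
  after f: (1 2 4 3)
  after g': (2 3)

g f g'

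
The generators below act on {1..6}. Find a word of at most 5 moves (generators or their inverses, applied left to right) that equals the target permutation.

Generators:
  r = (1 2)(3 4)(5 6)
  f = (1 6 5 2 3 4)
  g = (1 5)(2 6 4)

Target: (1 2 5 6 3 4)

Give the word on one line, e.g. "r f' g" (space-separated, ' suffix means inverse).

  after g': (1 5)(2 4 6)
  after g': (2 6 4)
  after r: (1 2 5 6 3 4)

g' g' r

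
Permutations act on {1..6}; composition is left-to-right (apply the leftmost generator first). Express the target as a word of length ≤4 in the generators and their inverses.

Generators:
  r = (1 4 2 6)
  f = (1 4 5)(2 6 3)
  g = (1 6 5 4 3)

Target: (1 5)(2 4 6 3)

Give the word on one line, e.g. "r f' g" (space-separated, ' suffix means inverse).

r g' r

  after r: (1 4 2 6)
  after g': (1 5 6 3 4 2)
  after r: (1 5)(2 4 6 3)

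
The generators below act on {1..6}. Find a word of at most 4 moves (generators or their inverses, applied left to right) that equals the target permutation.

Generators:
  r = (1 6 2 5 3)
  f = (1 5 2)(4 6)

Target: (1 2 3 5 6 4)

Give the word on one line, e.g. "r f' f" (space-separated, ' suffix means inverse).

f r'

  after f: (1 5 2)(4 6)
  after r': (1 2 3 5 6 4)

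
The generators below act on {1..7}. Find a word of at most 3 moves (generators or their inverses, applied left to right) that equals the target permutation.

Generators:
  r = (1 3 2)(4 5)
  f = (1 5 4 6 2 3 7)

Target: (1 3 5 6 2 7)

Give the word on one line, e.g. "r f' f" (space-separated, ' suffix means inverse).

r' f

  after r': (1 2 3)(4 5)
  after f: (1 3 5 6 2 7)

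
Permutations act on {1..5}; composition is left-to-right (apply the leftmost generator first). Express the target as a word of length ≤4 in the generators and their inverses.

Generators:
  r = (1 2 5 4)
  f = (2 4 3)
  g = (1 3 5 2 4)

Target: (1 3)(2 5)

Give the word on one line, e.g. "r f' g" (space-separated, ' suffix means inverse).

g' f' f'

  after g': (1 4 2 5 3)
  after f': (1 2 5 4 3)
  after f': (1 3)(2 5)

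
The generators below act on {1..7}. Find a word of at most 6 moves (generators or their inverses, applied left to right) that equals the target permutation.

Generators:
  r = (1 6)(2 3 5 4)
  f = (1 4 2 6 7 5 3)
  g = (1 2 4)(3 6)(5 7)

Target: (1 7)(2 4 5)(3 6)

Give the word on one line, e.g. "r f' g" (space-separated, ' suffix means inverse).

  after f': (1 3 5 7 6 2 4)
  after f': (1 5 6 4 3 7 2)
  after g': (1 7)(2 4 6)(3 5)
  after g': (1 5 6)(3 7 4)
  after f': (1 7)(2 4 5)(3 6)

f' f' g' g' f'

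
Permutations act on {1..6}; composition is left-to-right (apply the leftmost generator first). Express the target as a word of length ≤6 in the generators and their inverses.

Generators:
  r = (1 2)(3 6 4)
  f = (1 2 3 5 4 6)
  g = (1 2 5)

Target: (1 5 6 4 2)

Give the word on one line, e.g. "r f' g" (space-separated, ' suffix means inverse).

f g' f g

  after f: (1 2 3 5 4 6)
  after g': (2 3)(4 6 5)
  after f: (1 2 5 6 4)
  after g: (1 5 6 4 2)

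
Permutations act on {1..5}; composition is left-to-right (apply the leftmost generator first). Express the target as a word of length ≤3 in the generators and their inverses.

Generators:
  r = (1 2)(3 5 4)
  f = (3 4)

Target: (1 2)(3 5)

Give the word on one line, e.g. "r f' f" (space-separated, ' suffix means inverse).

  after f': (3 4)
  after r': (1 2)(3 5)

f' r'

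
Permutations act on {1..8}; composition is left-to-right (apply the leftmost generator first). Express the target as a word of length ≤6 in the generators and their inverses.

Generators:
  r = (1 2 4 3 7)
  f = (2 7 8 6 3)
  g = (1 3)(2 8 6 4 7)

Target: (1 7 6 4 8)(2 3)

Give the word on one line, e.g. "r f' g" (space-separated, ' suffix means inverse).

  after f: (2 7 8 6 3)
  after r': (1 7 8 6 4 2 3)
  after g: (1 2)(4 8)(6 7)
  after r': (2 7 6 3 4 8)
  after r': (1 7 6 4 8)(2 3)

f r' g r' r'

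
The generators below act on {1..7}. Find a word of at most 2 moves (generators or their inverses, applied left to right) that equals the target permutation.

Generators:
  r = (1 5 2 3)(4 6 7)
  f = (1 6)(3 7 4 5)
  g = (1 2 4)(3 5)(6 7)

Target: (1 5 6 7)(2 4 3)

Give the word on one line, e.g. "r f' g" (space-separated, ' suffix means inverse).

  after r': (1 3 2 5)(4 7 6)
  after f': (1 5 6 7)(2 4 3)

r' f'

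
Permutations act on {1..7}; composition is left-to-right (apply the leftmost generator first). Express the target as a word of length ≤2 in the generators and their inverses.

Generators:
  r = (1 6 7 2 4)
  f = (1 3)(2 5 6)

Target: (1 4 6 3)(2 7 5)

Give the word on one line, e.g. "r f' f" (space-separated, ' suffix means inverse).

r' f'

  after r': (1 4 2 7 6)
  after f': (1 4 6 3)(2 7 5)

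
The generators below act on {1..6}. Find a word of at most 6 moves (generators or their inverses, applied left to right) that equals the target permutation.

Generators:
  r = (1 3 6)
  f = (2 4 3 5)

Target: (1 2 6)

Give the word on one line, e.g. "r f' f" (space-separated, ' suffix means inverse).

  after f: (2 4 3 5)
  after f: (2 3)(4 5)
  after r: (1 3 2 6)(4 5)
  after f: (1 5 3 4 2 6)
  after f: (1 2 6)

f f r f f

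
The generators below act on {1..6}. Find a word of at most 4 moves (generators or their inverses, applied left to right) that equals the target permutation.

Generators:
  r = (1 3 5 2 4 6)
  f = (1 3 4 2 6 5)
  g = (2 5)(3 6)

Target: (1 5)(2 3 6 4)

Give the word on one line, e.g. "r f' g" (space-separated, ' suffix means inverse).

  after f': (1 5 6 2 4 3)
  after r: (1 2 6 4 5)
  after g: (1 5)(2 3 6 4)

f' r g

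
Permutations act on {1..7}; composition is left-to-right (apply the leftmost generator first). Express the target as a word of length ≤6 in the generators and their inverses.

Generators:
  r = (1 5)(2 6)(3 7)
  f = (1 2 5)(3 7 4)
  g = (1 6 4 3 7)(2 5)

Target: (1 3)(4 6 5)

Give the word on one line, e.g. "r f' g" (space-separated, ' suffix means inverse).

  after g': (1 7 3 4 6)(2 5)
  after r: (1 3 4 2)(5 6)
  after f': (1 4)(2 5 6)(3 7)
  after g: (1 3)(4 6 5)

g' r f' g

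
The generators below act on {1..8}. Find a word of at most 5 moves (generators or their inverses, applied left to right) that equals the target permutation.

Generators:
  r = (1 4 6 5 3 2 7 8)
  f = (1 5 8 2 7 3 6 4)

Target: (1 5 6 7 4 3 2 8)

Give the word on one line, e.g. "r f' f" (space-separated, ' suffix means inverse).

r' f f f r'

  after r': (1 8 7 2 3 5 6 4)
  after f: (1 2 6)(3 8)(4 5)
  after f: (1 7 3 2 4 8 6 5)
  after f: (1 3 7 6 8 4 2)
  after r': (1 5 6 7 4 3 2 8)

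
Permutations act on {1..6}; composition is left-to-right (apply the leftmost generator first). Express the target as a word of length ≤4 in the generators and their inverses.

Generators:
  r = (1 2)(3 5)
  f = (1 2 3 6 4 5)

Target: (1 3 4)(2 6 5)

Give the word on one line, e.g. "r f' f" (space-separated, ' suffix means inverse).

  after f: (1 2 3 6 4 5)
  after f: (1 3 4)(2 6 5)

f f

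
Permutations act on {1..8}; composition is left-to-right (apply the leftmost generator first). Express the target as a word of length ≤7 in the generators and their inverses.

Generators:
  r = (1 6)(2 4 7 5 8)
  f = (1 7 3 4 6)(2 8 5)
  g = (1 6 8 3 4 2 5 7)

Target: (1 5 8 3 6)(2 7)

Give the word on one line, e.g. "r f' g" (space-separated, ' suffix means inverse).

  after r: (1 6)(2 4 7 5 8)
  after g: (1 8 5 3 4)
  after f: (1 5 4 7 3 6)(2 8)
  after f: (1 2 5 6 7 4 3)
  after g: (1 5 8 3 6)(2 7)

r g f f g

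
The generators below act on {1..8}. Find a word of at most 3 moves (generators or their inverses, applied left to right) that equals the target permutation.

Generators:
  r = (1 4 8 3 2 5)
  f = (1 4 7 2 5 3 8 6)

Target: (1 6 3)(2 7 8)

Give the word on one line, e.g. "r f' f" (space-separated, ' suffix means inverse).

  after f': (1 6 8 3 5 2 7 4)
  after r: (1 6 3)(2 7 8)

f' r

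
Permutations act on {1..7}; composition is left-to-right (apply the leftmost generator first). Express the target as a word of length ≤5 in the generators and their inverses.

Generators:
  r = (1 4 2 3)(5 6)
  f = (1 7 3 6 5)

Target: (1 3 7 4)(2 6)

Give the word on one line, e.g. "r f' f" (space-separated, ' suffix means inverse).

  after r: (1 4 2 3)(5 6)
  after f: (1 4 2 6)(3 7)
  after r: (1 2 5 6 4 3 7)
  after r: (1 3 7 4)(2 6)

r f r r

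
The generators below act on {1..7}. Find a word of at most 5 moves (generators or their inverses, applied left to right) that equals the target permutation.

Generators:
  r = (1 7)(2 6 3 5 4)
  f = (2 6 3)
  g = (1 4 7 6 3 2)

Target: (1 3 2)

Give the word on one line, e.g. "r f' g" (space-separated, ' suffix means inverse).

g' f g

  after g': (1 2 3 6 7 4)
  after f: (1 6 7 4)
  after g: (1 3 2)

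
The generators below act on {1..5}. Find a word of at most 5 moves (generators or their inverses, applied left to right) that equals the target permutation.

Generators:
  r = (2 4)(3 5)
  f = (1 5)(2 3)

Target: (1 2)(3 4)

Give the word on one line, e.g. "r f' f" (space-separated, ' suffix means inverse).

f r' r' r' f

  after f: (1 5)(2 3)
  after r': (1 3 4 2 5)
  after r': (1 5)(2 3)
  after r': (1 3 4 2 5)
  after f: (1 2)(3 4)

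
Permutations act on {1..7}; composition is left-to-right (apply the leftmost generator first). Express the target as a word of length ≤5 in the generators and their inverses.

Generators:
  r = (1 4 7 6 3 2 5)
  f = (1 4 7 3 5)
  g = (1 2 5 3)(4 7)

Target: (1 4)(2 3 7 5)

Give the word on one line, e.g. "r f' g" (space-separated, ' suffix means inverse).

f g f'

  after f: (1 4 7 3 5)
  after g: (1 7)(2 5)
  after f': (1 4)(2 3 7 5)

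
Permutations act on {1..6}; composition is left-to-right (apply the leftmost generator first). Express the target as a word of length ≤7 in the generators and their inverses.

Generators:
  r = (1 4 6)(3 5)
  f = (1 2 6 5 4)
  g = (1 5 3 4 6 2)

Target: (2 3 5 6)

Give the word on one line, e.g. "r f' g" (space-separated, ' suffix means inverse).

  after r: (1 4 6)(3 5)
  after r: (1 6 4)
  after f: (1 5 4 2 6)
  after f: (1 4 6 2 5)
  after r': (2 3 5 6)

r r f f r'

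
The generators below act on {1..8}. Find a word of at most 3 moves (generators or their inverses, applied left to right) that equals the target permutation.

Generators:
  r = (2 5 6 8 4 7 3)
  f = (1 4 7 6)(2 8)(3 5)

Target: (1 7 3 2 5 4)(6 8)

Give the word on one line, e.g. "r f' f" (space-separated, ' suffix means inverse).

r f' f'

  after r: (2 5 6 8 4 7 3)
  after f': (1 6 2 3 8)(5 7)
  after f': (1 7 3 2 5 4)(6 8)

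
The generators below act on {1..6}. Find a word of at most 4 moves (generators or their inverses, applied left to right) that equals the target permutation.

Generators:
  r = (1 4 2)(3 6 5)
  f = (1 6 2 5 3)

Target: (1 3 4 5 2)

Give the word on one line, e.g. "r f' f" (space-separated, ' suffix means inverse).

  after f: (1 6 2 5 3)
  after r: (1 5 6)(2 3 4)
  after f: (1 3 4 5 2)

f r f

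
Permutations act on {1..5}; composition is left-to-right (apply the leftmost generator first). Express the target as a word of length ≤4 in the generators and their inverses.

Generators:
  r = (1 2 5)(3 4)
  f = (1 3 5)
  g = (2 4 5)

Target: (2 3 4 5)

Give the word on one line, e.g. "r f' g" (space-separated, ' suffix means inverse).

f' g f r'

  after f': (1 5 3)
  after g: (1 2 4 5 3)
  after f: (1 2 4)
  after r': (2 3 4 5)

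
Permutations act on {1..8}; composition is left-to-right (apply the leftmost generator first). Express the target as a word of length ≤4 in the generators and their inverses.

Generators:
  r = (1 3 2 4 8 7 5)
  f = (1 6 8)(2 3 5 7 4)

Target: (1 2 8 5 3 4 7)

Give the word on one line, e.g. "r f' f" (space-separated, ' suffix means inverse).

r r

  after r: (1 3 2 4 8 7 5)
  after r: (1 2 8 5 3 4 7)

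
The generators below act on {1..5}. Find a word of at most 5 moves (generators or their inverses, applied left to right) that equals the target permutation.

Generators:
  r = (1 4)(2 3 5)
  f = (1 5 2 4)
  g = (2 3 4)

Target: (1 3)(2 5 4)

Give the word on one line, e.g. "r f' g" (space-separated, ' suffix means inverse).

  after f: (1 5 2 4)
  after g': (1 5 4)(2 3)
  after r': (1 3 5)
  after f': (1 3)(2 5 4)

f g' r' f'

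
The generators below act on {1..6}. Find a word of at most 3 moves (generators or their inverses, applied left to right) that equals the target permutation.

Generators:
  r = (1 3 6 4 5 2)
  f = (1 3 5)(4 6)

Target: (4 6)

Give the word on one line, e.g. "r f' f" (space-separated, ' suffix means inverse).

f f f

  after f: (1 3 5)(4 6)
  after f: (1 5 3)
  after f: (4 6)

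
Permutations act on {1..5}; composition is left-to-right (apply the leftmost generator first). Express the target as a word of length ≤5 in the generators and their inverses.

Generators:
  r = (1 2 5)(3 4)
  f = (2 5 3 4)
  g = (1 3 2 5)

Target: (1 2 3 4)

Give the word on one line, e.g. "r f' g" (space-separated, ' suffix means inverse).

r' f g' r' g'

  after r': (1 5 2)(3 4)
  after f: (1 3 2)
  after g': (2 5)
  after r': (1 5)(3 4)
  after g': (1 2 3 4)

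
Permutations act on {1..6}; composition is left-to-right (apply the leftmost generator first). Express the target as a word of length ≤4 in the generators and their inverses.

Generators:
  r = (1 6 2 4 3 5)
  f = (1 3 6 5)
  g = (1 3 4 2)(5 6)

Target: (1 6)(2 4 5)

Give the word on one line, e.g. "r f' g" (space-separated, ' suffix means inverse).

  after f: (1 3 6 5)
  after g': (2 4 3 5)
  after f': (1 5 2 4)(3 6)
  after f': (1 6)(2 4 5)

f g' f' f'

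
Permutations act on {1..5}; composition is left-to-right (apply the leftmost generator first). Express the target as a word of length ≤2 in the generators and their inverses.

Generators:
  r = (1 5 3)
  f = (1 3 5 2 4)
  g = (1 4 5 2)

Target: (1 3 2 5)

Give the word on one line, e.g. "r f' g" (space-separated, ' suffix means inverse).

f g

  after f: (1 3 5 2 4)
  after g: (1 3 2 5)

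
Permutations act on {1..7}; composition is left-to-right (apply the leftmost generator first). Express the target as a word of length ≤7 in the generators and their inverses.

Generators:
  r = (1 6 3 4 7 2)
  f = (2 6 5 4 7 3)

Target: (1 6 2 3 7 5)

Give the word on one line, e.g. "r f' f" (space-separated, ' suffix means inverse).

f' r f r f'

  after f': (2 3 7 4 5 6)
  after r: (1 6)(2 4 5 3)
  after f: (1 5 2 7 3 6)
  after r: (1 5)(4 7)
  after f': (1 6 2 3 7 5)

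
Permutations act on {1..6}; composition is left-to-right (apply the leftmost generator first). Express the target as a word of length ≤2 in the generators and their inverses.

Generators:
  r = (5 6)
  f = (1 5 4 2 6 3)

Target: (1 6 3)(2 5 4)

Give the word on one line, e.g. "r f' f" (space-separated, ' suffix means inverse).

  after f: (1 5 4 2 6 3)
  after r': (1 6 3)(2 5 4)

f r'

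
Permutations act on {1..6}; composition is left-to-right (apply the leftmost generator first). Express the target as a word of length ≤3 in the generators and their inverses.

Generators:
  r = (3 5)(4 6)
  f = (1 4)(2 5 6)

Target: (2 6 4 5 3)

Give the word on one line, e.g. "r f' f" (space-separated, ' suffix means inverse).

r' f f

  after r': (3 5)(4 6)
  after f: (1 4 2 5 3 6)
  after f: (2 6 4 5 3)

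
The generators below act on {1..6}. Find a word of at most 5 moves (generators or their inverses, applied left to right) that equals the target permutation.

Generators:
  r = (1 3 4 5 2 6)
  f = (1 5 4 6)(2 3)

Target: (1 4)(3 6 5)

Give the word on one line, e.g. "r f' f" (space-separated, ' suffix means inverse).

  after r: (1 3 4 5 2 6)
  after r: (1 4 2)(3 5 6)
  after f': (1 5 4 3)(2 6)
  after r': (1 4)(3 6 5)

r r f' r'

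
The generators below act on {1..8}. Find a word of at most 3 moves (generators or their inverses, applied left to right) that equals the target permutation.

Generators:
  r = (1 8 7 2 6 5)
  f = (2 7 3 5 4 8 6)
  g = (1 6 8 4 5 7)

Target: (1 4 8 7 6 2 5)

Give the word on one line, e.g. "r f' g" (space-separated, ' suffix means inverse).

  after r': (1 5 6 2 7 8)
  after g': (1 4 8 7 6 2 5)

r' g'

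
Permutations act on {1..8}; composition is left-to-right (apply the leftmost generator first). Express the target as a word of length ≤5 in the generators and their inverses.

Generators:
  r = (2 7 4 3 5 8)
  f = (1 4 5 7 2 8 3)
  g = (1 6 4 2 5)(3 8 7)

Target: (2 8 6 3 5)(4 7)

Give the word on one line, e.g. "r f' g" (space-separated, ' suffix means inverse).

  after g: (1 6 4 2 5)(3 8 7)
  after r: (1 6 3 2 8 4 7 5)
  after g': (2 3 4 8 6 7)
  after r: (2 5 8 6 4)
  after r: (2 8 6 3 5)(4 7)

g r g' r r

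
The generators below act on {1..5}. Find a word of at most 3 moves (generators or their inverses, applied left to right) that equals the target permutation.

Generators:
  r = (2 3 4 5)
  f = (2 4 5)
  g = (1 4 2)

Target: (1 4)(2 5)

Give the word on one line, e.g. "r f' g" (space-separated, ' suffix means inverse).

  after f': (2 5 4)
  after g: (1 4)(2 5)

f' g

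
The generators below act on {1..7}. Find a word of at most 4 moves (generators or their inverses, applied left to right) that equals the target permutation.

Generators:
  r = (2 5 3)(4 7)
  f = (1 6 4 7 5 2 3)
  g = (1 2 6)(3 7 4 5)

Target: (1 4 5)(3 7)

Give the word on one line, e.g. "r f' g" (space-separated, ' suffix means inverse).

g r g'

  after g: (1 2 6)(3 7 4 5)
  after r: (1 5 2 6)(3 4)
  after g': (1 4 5)(3 7)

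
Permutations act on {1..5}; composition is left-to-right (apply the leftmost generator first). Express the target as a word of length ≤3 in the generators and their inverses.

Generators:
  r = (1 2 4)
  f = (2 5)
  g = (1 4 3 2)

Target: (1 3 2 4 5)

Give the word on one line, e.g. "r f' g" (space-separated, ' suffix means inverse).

  after r': (1 4 2)
  after f: (1 4 5 2)
  after g: (1 3 2 4 5)

r' f g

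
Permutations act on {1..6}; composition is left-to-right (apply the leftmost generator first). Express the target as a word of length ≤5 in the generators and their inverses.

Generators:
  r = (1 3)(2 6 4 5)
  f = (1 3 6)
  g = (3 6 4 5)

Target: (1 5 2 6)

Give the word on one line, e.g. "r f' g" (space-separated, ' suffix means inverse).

  after g: (3 6 4 5)
  after f: (1 3)(4 5 6)
  after g': (1 5 3)
  after g': (1 4 6 3)
  after r: (1 5 2 6)

g f g' g' r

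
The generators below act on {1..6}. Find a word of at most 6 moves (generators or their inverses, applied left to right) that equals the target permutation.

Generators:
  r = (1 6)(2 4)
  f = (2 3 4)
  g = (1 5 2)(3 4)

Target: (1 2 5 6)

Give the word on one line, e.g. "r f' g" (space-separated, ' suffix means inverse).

  after g': (1 2 5)(3 4)
  after f: (1 3 2 5)
  after f: (1 4 2 5)
  after r: (1 2 5 6)

g' f f r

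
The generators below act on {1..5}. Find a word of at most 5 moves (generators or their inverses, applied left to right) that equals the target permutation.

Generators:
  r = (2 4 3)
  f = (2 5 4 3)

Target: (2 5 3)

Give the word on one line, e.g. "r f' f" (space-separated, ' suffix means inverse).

  after f': (2 3 4 5)
  after r: (4 5)
  after f': (2 3 4)
  after f': (2 4 3 5)
  after f': (2 5 3)

f' r f' f' f'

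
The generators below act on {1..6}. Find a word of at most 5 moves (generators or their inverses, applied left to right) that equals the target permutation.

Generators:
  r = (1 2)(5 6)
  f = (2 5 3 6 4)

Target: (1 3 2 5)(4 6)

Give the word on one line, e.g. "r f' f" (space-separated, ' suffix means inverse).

f' r f' f' f'

  after f': (2 4 6 3 5)
  after r: (1 2 4 5)(3 6)
  after f': (1 4 2 6 5)
  after f': (1 6 2 3 5)
  after f': (1 3 2 5)(4 6)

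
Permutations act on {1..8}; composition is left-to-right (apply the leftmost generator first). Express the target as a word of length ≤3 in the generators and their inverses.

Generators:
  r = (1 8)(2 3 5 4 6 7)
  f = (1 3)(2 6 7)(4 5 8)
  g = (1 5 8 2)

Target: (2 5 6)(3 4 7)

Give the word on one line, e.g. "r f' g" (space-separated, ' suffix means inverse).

r r

  after r: (1 8)(2 3 5 4 6 7)
  after r: (2 5 6)(3 4 7)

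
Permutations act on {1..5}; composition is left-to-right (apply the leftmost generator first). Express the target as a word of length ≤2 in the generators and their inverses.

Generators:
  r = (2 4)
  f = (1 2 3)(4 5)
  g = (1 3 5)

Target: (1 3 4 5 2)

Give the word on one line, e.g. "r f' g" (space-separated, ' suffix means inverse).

  after f': (1 3 2)(4 5)
  after r: (1 3 4 5 2)

f' r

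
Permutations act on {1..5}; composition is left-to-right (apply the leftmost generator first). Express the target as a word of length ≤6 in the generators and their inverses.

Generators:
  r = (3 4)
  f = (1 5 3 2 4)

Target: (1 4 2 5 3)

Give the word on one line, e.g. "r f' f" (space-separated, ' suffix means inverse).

r' f' r' f f

  after r': (3 4)
  after f': (1 4 5)(2 3)
  after r': (1 3 2 4 5)
  after f: (1 2)(3 4)
  after f: (1 4 2 5 3)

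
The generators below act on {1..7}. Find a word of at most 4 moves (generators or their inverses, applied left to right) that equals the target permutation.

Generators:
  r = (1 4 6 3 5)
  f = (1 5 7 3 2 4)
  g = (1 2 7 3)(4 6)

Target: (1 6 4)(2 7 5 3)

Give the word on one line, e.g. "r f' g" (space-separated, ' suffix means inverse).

f' g'

  after f': (1 4 2 3 7 5)
  after g': (1 6 4)(2 7 5 3)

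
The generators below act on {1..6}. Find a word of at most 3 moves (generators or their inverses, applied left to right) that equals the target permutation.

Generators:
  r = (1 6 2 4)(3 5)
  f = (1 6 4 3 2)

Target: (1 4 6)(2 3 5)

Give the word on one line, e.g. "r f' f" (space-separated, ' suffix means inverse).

r f

  after r: (1 6 2 4)(3 5)
  after f: (1 4 6)(2 3 5)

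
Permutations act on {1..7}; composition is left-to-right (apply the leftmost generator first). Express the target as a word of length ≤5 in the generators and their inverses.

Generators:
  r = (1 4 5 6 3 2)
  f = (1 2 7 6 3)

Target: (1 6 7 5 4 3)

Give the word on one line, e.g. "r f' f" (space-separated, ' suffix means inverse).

  after f: (1 2 7 6 3)
  after r': (1 3 2 7 5 4)
  after f': (1 6 7 5 4 3)

f r' f'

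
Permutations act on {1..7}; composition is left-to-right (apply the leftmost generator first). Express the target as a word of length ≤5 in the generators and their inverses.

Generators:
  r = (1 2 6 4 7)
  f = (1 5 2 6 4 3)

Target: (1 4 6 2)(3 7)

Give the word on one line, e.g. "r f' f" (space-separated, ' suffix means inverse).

f' r f'

  after f': (1 3 4 6 2 5)
  after r: (1 3 7)(2 5)
  after f': (1 4 6 2)(3 7)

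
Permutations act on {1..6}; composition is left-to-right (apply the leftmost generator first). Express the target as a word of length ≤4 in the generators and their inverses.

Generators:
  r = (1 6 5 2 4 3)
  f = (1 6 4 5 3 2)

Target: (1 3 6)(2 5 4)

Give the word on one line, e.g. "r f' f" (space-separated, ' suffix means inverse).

r' r' f f

  after r': (1 3 4 2 5 6)
  after r': (1 4 5)(2 6 3)
  after f: (1 5 6 2 4 3)
  after f: (1 3 6)(2 5 4)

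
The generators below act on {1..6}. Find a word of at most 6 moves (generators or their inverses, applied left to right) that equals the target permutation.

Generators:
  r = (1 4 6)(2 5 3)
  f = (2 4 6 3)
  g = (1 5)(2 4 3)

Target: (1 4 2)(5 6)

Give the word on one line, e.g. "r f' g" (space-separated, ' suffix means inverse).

  after r: (1 4 6)(2 5 3)
  after g: (1 3 4 6 5 2)
  after f': (1 6 5 3 2)
  after f': (1 4 2)(5 6)

r g f' f'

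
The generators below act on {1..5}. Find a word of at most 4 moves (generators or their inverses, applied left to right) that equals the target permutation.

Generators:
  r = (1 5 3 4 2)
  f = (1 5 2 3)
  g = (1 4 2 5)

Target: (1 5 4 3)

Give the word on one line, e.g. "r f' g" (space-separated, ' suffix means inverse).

  after r': (1 2 4 3 5)
  after g: (1 5 4 3)

r' g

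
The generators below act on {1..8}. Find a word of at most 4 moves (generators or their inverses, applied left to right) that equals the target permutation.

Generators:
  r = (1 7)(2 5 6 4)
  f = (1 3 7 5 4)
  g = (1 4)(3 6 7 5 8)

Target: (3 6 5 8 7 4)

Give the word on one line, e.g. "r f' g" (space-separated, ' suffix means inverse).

  after g: (1 4)(3 6 7 5 8)
  after f: (3 6 5 8 7 4)

g f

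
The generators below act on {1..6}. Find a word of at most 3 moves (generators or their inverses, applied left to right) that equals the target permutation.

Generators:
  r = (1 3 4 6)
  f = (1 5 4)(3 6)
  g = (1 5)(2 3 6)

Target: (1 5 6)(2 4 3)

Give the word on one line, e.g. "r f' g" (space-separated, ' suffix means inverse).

g' r'

  after g': (1 5)(2 6 3)
  after r': (1 5 6)(2 4 3)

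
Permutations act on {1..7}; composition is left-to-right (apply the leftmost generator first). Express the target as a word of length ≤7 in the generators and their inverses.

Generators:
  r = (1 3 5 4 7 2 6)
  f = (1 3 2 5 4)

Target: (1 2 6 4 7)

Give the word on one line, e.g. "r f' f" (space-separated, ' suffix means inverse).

f r f r' f'

  after f: (1 3 2 5 4)
  after r: (1 5 7 2 4 3 6)
  after f: (1 4 2)(3 6)(5 7)
  after r': (1 5 4 7 3 2 6)
  after f': (1 2 6 4 7)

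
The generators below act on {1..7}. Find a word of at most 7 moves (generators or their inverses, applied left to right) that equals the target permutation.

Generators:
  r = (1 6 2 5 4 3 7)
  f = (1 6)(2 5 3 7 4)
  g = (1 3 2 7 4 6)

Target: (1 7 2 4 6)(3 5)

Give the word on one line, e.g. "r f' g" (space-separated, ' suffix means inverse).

  after g: (1 3 2 7 4 6)
  after f': (1 5 2 3 4)
  after f': (1 2 5 4 6)(3 7)
  after f': (1 4)(5 7)
  after f': (1 7 2 4 6)(3 5)

g f' f' f' f'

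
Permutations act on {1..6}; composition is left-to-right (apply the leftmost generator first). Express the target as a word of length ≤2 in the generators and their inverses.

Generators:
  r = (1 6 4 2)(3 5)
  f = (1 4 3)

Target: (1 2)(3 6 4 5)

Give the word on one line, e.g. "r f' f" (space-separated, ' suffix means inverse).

f r

  after f: (1 4 3)
  after r: (1 2)(3 6 4 5)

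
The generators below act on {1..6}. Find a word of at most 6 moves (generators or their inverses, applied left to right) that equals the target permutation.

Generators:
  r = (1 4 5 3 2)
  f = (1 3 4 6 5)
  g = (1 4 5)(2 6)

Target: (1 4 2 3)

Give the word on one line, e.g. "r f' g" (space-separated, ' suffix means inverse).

  after r': (1 2 3 5 4)
  after f': (1 2)(3 6 4 5)
  after f': (1 2 5)(3 4 6)
  after r: (2 3 5 4 6)
  after g: (1 4 2 3)

r' f' f' r g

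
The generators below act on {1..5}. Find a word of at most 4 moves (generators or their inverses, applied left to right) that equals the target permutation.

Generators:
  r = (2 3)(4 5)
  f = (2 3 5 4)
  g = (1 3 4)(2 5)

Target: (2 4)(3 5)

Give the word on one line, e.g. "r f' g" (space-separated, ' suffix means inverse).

  after r': (2 3)(4 5)
  after f: (2 5)
  after f: (2 4)(3 5)

r' f f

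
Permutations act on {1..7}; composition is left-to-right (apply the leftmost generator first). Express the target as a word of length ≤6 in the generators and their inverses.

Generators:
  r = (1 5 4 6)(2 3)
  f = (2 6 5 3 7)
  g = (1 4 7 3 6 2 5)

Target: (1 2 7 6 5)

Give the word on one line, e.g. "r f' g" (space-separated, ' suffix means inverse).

  after f': (2 7 3 5 6)
  after g': (1 5 3 2 4)
  after f': (1 6 2 4)(3 7)
  after g: (1 2 7 6 5)

f' g' f' g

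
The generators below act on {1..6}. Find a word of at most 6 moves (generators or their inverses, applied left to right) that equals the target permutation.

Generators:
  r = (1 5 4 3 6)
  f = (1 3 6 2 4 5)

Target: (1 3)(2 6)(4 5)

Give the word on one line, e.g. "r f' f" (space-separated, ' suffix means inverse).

r f f f r'

  after r: (1 5 4 3 6)
  after f: (2 4 6 3)
  after f: (1 3 4 2 5)
  after f: (1 6 2)(3 5)
  after r': (1 3)(2 6)(4 5)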